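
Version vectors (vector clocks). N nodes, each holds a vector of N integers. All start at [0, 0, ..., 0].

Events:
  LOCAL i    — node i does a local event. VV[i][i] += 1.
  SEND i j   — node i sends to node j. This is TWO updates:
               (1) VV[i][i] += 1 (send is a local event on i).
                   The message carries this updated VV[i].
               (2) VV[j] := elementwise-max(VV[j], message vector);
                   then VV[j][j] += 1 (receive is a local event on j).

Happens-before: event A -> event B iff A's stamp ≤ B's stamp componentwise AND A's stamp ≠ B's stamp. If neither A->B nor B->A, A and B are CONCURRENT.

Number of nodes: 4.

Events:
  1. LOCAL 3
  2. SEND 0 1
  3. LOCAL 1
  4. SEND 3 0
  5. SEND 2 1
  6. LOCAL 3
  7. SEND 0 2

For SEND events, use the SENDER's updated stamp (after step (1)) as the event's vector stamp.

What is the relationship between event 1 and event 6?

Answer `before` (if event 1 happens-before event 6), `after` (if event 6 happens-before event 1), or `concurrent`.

Initial: VV[0]=[0, 0, 0, 0]
Initial: VV[1]=[0, 0, 0, 0]
Initial: VV[2]=[0, 0, 0, 0]
Initial: VV[3]=[0, 0, 0, 0]
Event 1: LOCAL 3: VV[3][3]++ -> VV[3]=[0, 0, 0, 1]
Event 2: SEND 0->1: VV[0][0]++ -> VV[0]=[1, 0, 0, 0], msg_vec=[1, 0, 0, 0]; VV[1]=max(VV[1],msg_vec) then VV[1][1]++ -> VV[1]=[1, 1, 0, 0]
Event 3: LOCAL 1: VV[1][1]++ -> VV[1]=[1, 2, 0, 0]
Event 4: SEND 3->0: VV[3][3]++ -> VV[3]=[0, 0, 0, 2], msg_vec=[0, 0, 0, 2]; VV[0]=max(VV[0],msg_vec) then VV[0][0]++ -> VV[0]=[2, 0, 0, 2]
Event 5: SEND 2->1: VV[2][2]++ -> VV[2]=[0, 0, 1, 0], msg_vec=[0, 0, 1, 0]; VV[1]=max(VV[1],msg_vec) then VV[1][1]++ -> VV[1]=[1, 3, 1, 0]
Event 6: LOCAL 3: VV[3][3]++ -> VV[3]=[0, 0, 0, 3]
Event 7: SEND 0->2: VV[0][0]++ -> VV[0]=[3, 0, 0, 2], msg_vec=[3, 0, 0, 2]; VV[2]=max(VV[2],msg_vec) then VV[2][2]++ -> VV[2]=[3, 0, 2, 2]
Event 1 stamp: [0, 0, 0, 1]
Event 6 stamp: [0, 0, 0, 3]
[0, 0, 0, 1] <= [0, 0, 0, 3]? True
[0, 0, 0, 3] <= [0, 0, 0, 1]? False
Relation: before

Answer: before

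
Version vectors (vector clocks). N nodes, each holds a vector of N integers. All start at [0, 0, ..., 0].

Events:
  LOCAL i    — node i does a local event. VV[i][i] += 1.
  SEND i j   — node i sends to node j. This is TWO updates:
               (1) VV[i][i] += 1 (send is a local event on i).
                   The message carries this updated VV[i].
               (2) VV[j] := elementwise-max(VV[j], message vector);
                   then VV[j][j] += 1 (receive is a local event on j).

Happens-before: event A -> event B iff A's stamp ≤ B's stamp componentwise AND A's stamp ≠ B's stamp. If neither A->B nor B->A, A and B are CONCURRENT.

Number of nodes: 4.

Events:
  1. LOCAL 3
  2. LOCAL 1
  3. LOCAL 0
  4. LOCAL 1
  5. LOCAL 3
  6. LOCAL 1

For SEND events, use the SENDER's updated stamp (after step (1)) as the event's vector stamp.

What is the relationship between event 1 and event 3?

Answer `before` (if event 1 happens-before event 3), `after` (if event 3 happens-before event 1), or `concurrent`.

Answer: concurrent

Derivation:
Initial: VV[0]=[0, 0, 0, 0]
Initial: VV[1]=[0, 0, 0, 0]
Initial: VV[2]=[0, 0, 0, 0]
Initial: VV[3]=[0, 0, 0, 0]
Event 1: LOCAL 3: VV[3][3]++ -> VV[3]=[0, 0, 0, 1]
Event 2: LOCAL 1: VV[1][1]++ -> VV[1]=[0, 1, 0, 0]
Event 3: LOCAL 0: VV[0][0]++ -> VV[0]=[1, 0, 0, 0]
Event 4: LOCAL 1: VV[1][1]++ -> VV[1]=[0, 2, 0, 0]
Event 5: LOCAL 3: VV[3][3]++ -> VV[3]=[0, 0, 0, 2]
Event 6: LOCAL 1: VV[1][1]++ -> VV[1]=[0, 3, 0, 0]
Event 1 stamp: [0, 0, 0, 1]
Event 3 stamp: [1, 0, 0, 0]
[0, 0, 0, 1] <= [1, 0, 0, 0]? False
[1, 0, 0, 0] <= [0, 0, 0, 1]? False
Relation: concurrent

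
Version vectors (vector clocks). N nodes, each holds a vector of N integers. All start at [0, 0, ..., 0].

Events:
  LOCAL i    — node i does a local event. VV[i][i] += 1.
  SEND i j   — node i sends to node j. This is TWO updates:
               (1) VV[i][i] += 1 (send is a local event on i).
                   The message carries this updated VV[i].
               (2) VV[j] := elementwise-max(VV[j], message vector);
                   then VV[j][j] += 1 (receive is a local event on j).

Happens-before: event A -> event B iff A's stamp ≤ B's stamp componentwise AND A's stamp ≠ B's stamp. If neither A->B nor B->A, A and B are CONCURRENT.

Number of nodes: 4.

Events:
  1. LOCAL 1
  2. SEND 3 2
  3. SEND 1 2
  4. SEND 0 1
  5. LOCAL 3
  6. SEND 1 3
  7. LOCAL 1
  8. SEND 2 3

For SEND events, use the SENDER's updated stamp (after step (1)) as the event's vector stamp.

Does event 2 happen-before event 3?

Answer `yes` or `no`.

Answer: no

Derivation:
Initial: VV[0]=[0, 0, 0, 0]
Initial: VV[1]=[0, 0, 0, 0]
Initial: VV[2]=[0, 0, 0, 0]
Initial: VV[3]=[0, 0, 0, 0]
Event 1: LOCAL 1: VV[1][1]++ -> VV[1]=[0, 1, 0, 0]
Event 2: SEND 3->2: VV[3][3]++ -> VV[3]=[0, 0, 0, 1], msg_vec=[0, 0, 0, 1]; VV[2]=max(VV[2],msg_vec) then VV[2][2]++ -> VV[2]=[0, 0, 1, 1]
Event 3: SEND 1->2: VV[1][1]++ -> VV[1]=[0, 2, 0, 0], msg_vec=[0, 2, 0, 0]; VV[2]=max(VV[2],msg_vec) then VV[2][2]++ -> VV[2]=[0, 2, 2, 1]
Event 4: SEND 0->1: VV[0][0]++ -> VV[0]=[1, 0, 0, 0], msg_vec=[1, 0, 0, 0]; VV[1]=max(VV[1],msg_vec) then VV[1][1]++ -> VV[1]=[1, 3, 0, 0]
Event 5: LOCAL 3: VV[3][3]++ -> VV[3]=[0, 0, 0, 2]
Event 6: SEND 1->3: VV[1][1]++ -> VV[1]=[1, 4, 0, 0], msg_vec=[1, 4, 0, 0]; VV[3]=max(VV[3],msg_vec) then VV[3][3]++ -> VV[3]=[1, 4, 0, 3]
Event 7: LOCAL 1: VV[1][1]++ -> VV[1]=[1, 5, 0, 0]
Event 8: SEND 2->3: VV[2][2]++ -> VV[2]=[0, 2, 3, 1], msg_vec=[0, 2, 3, 1]; VV[3]=max(VV[3],msg_vec) then VV[3][3]++ -> VV[3]=[1, 4, 3, 4]
Event 2 stamp: [0, 0, 0, 1]
Event 3 stamp: [0, 2, 0, 0]
[0, 0, 0, 1] <= [0, 2, 0, 0]? False. Equal? False. Happens-before: False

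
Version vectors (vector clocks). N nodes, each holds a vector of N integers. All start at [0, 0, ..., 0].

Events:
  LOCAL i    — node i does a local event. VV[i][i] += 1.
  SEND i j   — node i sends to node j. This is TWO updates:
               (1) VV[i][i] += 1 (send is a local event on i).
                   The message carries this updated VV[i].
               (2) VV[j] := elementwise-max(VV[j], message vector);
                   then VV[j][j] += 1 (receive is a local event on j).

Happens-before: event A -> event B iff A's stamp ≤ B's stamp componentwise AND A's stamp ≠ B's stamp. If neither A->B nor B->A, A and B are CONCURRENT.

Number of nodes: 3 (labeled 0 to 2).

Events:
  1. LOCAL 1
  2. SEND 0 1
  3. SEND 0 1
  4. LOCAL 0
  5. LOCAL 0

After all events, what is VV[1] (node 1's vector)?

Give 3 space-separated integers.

Answer: 2 3 0

Derivation:
Initial: VV[0]=[0, 0, 0]
Initial: VV[1]=[0, 0, 0]
Initial: VV[2]=[0, 0, 0]
Event 1: LOCAL 1: VV[1][1]++ -> VV[1]=[0, 1, 0]
Event 2: SEND 0->1: VV[0][0]++ -> VV[0]=[1, 0, 0], msg_vec=[1, 0, 0]; VV[1]=max(VV[1],msg_vec) then VV[1][1]++ -> VV[1]=[1, 2, 0]
Event 3: SEND 0->1: VV[0][0]++ -> VV[0]=[2, 0, 0], msg_vec=[2, 0, 0]; VV[1]=max(VV[1],msg_vec) then VV[1][1]++ -> VV[1]=[2, 3, 0]
Event 4: LOCAL 0: VV[0][0]++ -> VV[0]=[3, 0, 0]
Event 5: LOCAL 0: VV[0][0]++ -> VV[0]=[4, 0, 0]
Final vectors: VV[0]=[4, 0, 0]; VV[1]=[2, 3, 0]; VV[2]=[0, 0, 0]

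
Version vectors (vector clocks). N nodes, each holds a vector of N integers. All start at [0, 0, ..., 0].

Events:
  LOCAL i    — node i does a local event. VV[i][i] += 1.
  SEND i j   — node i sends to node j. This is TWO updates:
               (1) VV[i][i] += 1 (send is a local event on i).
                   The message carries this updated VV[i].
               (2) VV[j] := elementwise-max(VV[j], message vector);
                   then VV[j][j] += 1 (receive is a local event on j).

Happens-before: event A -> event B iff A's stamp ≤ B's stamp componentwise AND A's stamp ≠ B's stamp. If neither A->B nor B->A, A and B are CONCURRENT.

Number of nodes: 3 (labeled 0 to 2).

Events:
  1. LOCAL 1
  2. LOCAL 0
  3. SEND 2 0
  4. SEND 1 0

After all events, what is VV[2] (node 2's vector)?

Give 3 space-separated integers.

Initial: VV[0]=[0, 0, 0]
Initial: VV[1]=[0, 0, 0]
Initial: VV[2]=[0, 0, 0]
Event 1: LOCAL 1: VV[1][1]++ -> VV[1]=[0, 1, 0]
Event 2: LOCAL 0: VV[0][0]++ -> VV[0]=[1, 0, 0]
Event 3: SEND 2->0: VV[2][2]++ -> VV[2]=[0, 0, 1], msg_vec=[0, 0, 1]; VV[0]=max(VV[0],msg_vec) then VV[0][0]++ -> VV[0]=[2, 0, 1]
Event 4: SEND 1->0: VV[1][1]++ -> VV[1]=[0, 2, 0], msg_vec=[0, 2, 0]; VV[0]=max(VV[0],msg_vec) then VV[0][0]++ -> VV[0]=[3, 2, 1]
Final vectors: VV[0]=[3, 2, 1]; VV[1]=[0, 2, 0]; VV[2]=[0, 0, 1]

Answer: 0 0 1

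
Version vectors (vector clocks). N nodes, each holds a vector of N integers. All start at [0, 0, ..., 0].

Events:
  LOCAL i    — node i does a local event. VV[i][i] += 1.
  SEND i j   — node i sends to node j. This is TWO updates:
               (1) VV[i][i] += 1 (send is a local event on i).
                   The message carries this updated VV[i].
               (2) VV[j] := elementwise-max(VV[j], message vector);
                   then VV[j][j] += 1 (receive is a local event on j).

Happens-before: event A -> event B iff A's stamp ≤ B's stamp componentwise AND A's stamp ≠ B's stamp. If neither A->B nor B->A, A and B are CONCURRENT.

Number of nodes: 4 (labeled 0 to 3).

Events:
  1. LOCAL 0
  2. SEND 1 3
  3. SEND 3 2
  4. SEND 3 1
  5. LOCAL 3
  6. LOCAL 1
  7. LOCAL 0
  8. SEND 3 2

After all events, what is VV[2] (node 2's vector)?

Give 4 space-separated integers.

Initial: VV[0]=[0, 0, 0, 0]
Initial: VV[1]=[0, 0, 0, 0]
Initial: VV[2]=[0, 0, 0, 0]
Initial: VV[3]=[0, 0, 0, 0]
Event 1: LOCAL 0: VV[0][0]++ -> VV[0]=[1, 0, 0, 0]
Event 2: SEND 1->3: VV[1][1]++ -> VV[1]=[0, 1, 0, 0], msg_vec=[0, 1, 0, 0]; VV[3]=max(VV[3],msg_vec) then VV[3][3]++ -> VV[3]=[0, 1, 0, 1]
Event 3: SEND 3->2: VV[3][3]++ -> VV[3]=[0, 1, 0, 2], msg_vec=[0, 1, 0, 2]; VV[2]=max(VV[2],msg_vec) then VV[2][2]++ -> VV[2]=[0, 1, 1, 2]
Event 4: SEND 3->1: VV[3][3]++ -> VV[3]=[0, 1, 0, 3], msg_vec=[0, 1, 0, 3]; VV[1]=max(VV[1],msg_vec) then VV[1][1]++ -> VV[1]=[0, 2, 0, 3]
Event 5: LOCAL 3: VV[3][3]++ -> VV[3]=[0, 1, 0, 4]
Event 6: LOCAL 1: VV[1][1]++ -> VV[1]=[0, 3, 0, 3]
Event 7: LOCAL 0: VV[0][0]++ -> VV[0]=[2, 0, 0, 0]
Event 8: SEND 3->2: VV[3][3]++ -> VV[3]=[0, 1, 0, 5], msg_vec=[0, 1, 0, 5]; VV[2]=max(VV[2],msg_vec) then VV[2][2]++ -> VV[2]=[0, 1, 2, 5]
Final vectors: VV[0]=[2, 0, 0, 0]; VV[1]=[0, 3, 0, 3]; VV[2]=[0, 1, 2, 5]; VV[3]=[0, 1, 0, 5]

Answer: 0 1 2 5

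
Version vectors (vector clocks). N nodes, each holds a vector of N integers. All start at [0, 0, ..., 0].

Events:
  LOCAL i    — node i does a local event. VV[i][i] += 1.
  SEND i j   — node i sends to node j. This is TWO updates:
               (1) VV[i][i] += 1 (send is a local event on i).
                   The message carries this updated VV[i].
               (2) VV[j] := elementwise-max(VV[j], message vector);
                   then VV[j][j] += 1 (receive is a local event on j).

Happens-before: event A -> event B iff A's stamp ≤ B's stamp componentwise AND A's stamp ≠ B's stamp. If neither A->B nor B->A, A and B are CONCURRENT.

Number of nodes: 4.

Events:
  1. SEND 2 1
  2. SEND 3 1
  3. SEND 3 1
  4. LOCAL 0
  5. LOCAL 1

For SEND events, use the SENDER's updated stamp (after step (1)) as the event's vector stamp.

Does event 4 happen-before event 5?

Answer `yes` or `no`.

Initial: VV[0]=[0, 0, 0, 0]
Initial: VV[1]=[0, 0, 0, 0]
Initial: VV[2]=[0, 0, 0, 0]
Initial: VV[3]=[0, 0, 0, 0]
Event 1: SEND 2->1: VV[2][2]++ -> VV[2]=[0, 0, 1, 0], msg_vec=[0, 0, 1, 0]; VV[1]=max(VV[1],msg_vec) then VV[1][1]++ -> VV[1]=[0, 1, 1, 0]
Event 2: SEND 3->1: VV[3][3]++ -> VV[3]=[0, 0, 0, 1], msg_vec=[0, 0, 0, 1]; VV[1]=max(VV[1],msg_vec) then VV[1][1]++ -> VV[1]=[0, 2, 1, 1]
Event 3: SEND 3->1: VV[3][3]++ -> VV[3]=[0, 0, 0, 2], msg_vec=[0, 0, 0, 2]; VV[1]=max(VV[1],msg_vec) then VV[1][1]++ -> VV[1]=[0, 3, 1, 2]
Event 4: LOCAL 0: VV[0][0]++ -> VV[0]=[1, 0, 0, 0]
Event 5: LOCAL 1: VV[1][1]++ -> VV[1]=[0, 4, 1, 2]
Event 4 stamp: [1, 0, 0, 0]
Event 5 stamp: [0, 4, 1, 2]
[1, 0, 0, 0] <= [0, 4, 1, 2]? False. Equal? False. Happens-before: False

Answer: no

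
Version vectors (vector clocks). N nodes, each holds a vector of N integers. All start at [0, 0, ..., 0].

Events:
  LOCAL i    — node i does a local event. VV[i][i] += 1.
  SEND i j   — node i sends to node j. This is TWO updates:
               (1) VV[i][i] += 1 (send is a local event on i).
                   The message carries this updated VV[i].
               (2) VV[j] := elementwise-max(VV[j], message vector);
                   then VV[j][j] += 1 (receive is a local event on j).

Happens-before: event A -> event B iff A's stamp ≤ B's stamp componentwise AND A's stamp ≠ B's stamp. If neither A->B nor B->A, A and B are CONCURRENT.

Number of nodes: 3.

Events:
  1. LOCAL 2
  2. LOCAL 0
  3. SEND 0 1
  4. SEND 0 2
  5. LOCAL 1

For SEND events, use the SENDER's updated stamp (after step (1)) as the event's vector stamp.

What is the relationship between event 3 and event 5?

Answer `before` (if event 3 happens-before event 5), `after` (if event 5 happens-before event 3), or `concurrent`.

Answer: before

Derivation:
Initial: VV[0]=[0, 0, 0]
Initial: VV[1]=[0, 0, 0]
Initial: VV[2]=[0, 0, 0]
Event 1: LOCAL 2: VV[2][2]++ -> VV[2]=[0, 0, 1]
Event 2: LOCAL 0: VV[0][0]++ -> VV[0]=[1, 0, 0]
Event 3: SEND 0->1: VV[0][0]++ -> VV[0]=[2, 0, 0], msg_vec=[2, 0, 0]; VV[1]=max(VV[1],msg_vec) then VV[1][1]++ -> VV[1]=[2, 1, 0]
Event 4: SEND 0->2: VV[0][0]++ -> VV[0]=[3, 0, 0], msg_vec=[3, 0, 0]; VV[2]=max(VV[2],msg_vec) then VV[2][2]++ -> VV[2]=[3, 0, 2]
Event 5: LOCAL 1: VV[1][1]++ -> VV[1]=[2, 2, 0]
Event 3 stamp: [2, 0, 0]
Event 5 stamp: [2, 2, 0]
[2, 0, 0] <= [2, 2, 0]? True
[2, 2, 0] <= [2, 0, 0]? False
Relation: before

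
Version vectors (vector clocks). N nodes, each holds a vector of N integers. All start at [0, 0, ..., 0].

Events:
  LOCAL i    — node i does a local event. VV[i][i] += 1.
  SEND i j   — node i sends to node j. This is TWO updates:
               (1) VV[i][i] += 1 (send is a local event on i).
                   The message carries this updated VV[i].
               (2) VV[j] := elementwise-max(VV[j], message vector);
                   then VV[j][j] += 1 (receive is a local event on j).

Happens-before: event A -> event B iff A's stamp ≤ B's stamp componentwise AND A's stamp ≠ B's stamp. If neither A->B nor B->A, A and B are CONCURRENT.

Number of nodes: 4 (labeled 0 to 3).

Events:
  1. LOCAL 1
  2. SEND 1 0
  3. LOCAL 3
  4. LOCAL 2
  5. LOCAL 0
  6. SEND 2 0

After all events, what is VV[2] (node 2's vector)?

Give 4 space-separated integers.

Answer: 0 0 2 0

Derivation:
Initial: VV[0]=[0, 0, 0, 0]
Initial: VV[1]=[0, 0, 0, 0]
Initial: VV[2]=[0, 0, 0, 0]
Initial: VV[3]=[0, 0, 0, 0]
Event 1: LOCAL 1: VV[1][1]++ -> VV[1]=[0, 1, 0, 0]
Event 2: SEND 1->0: VV[1][1]++ -> VV[1]=[0, 2, 0, 0], msg_vec=[0, 2, 0, 0]; VV[0]=max(VV[0],msg_vec) then VV[0][0]++ -> VV[0]=[1, 2, 0, 0]
Event 3: LOCAL 3: VV[3][3]++ -> VV[3]=[0, 0, 0, 1]
Event 4: LOCAL 2: VV[2][2]++ -> VV[2]=[0, 0, 1, 0]
Event 5: LOCAL 0: VV[0][0]++ -> VV[0]=[2, 2, 0, 0]
Event 6: SEND 2->0: VV[2][2]++ -> VV[2]=[0, 0, 2, 0], msg_vec=[0, 0, 2, 0]; VV[0]=max(VV[0],msg_vec) then VV[0][0]++ -> VV[0]=[3, 2, 2, 0]
Final vectors: VV[0]=[3, 2, 2, 0]; VV[1]=[0, 2, 0, 0]; VV[2]=[0, 0, 2, 0]; VV[3]=[0, 0, 0, 1]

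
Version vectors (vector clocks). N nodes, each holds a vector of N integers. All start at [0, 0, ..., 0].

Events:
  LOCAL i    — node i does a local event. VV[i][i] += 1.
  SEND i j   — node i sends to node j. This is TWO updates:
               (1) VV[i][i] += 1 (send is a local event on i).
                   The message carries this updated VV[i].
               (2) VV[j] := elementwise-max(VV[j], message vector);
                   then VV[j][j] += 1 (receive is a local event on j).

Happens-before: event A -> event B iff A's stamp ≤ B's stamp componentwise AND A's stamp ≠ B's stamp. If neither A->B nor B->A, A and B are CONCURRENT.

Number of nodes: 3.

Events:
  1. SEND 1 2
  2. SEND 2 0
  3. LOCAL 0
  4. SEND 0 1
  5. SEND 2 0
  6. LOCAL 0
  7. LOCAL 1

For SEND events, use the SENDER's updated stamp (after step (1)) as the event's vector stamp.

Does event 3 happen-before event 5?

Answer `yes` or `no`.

Initial: VV[0]=[0, 0, 0]
Initial: VV[1]=[0, 0, 0]
Initial: VV[2]=[0, 0, 0]
Event 1: SEND 1->2: VV[1][1]++ -> VV[1]=[0, 1, 0], msg_vec=[0, 1, 0]; VV[2]=max(VV[2],msg_vec) then VV[2][2]++ -> VV[2]=[0, 1, 1]
Event 2: SEND 2->0: VV[2][2]++ -> VV[2]=[0, 1, 2], msg_vec=[0, 1, 2]; VV[0]=max(VV[0],msg_vec) then VV[0][0]++ -> VV[0]=[1, 1, 2]
Event 3: LOCAL 0: VV[0][0]++ -> VV[0]=[2, 1, 2]
Event 4: SEND 0->1: VV[0][0]++ -> VV[0]=[3, 1, 2], msg_vec=[3, 1, 2]; VV[1]=max(VV[1],msg_vec) then VV[1][1]++ -> VV[1]=[3, 2, 2]
Event 5: SEND 2->0: VV[2][2]++ -> VV[2]=[0, 1, 3], msg_vec=[0, 1, 3]; VV[0]=max(VV[0],msg_vec) then VV[0][0]++ -> VV[0]=[4, 1, 3]
Event 6: LOCAL 0: VV[0][0]++ -> VV[0]=[5, 1, 3]
Event 7: LOCAL 1: VV[1][1]++ -> VV[1]=[3, 3, 2]
Event 3 stamp: [2, 1, 2]
Event 5 stamp: [0, 1, 3]
[2, 1, 2] <= [0, 1, 3]? False. Equal? False. Happens-before: False

Answer: no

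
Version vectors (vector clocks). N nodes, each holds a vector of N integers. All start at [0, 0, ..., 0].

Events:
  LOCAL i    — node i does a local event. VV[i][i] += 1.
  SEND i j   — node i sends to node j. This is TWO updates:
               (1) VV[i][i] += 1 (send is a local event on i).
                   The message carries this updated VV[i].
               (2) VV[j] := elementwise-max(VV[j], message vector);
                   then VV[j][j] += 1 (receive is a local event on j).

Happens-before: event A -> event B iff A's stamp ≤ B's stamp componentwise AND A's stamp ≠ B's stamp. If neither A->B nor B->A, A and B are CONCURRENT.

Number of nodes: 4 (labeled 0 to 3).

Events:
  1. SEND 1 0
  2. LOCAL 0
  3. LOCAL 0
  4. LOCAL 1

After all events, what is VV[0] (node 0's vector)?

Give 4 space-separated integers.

Initial: VV[0]=[0, 0, 0, 0]
Initial: VV[1]=[0, 0, 0, 0]
Initial: VV[2]=[0, 0, 0, 0]
Initial: VV[3]=[0, 0, 0, 0]
Event 1: SEND 1->0: VV[1][1]++ -> VV[1]=[0, 1, 0, 0], msg_vec=[0, 1, 0, 0]; VV[0]=max(VV[0],msg_vec) then VV[0][0]++ -> VV[0]=[1, 1, 0, 0]
Event 2: LOCAL 0: VV[0][0]++ -> VV[0]=[2, 1, 0, 0]
Event 3: LOCAL 0: VV[0][0]++ -> VV[0]=[3, 1, 0, 0]
Event 4: LOCAL 1: VV[1][1]++ -> VV[1]=[0, 2, 0, 0]
Final vectors: VV[0]=[3, 1, 0, 0]; VV[1]=[0, 2, 0, 0]; VV[2]=[0, 0, 0, 0]; VV[3]=[0, 0, 0, 0]

Answer: 3 1 0 0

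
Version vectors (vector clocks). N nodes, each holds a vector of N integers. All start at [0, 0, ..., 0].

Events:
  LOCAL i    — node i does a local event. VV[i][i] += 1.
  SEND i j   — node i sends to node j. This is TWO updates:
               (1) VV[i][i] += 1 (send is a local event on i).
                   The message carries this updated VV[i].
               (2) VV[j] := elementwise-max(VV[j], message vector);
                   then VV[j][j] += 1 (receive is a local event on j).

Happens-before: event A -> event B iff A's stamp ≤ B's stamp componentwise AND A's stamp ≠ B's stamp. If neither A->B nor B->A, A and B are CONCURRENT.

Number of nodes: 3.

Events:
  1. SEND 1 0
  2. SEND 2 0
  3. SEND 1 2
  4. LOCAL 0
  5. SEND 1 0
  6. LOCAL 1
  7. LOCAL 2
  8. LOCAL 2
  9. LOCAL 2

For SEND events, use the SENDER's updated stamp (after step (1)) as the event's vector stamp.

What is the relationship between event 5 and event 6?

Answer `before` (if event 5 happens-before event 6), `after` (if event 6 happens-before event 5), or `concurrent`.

Initial: VV[0]=[0, 0, 0]
Initial: VV[1]=[0, 0, 0]
Initial: VV[2]=[0, 0, 0]
Event 1: SEND 1->0: VV[1][1]++ -> VV[1]=[0, 1, 0], msg_vec=[0, 1, 0]; VV[0]=max(VV[0],msg_vec) then VV[0][0]++ -> VV[0]=[1, 1, 0]
Event 2: SEND 2->0: VV[2][2]++ -> VV[2]=[0, 0, 1], msg_vec=[0, 0, 1]; VV[0]=max(VV[0],msg_vec) then VV[0][0]++ -> VV[0]=[2, 1, 1]
Event 3: SEND 1->2: VV[1][1]++ -> VV[1]=[0, 2, 0], msg_vec=[0, 2, 0]; VV[2]=max(VV[2],msg_vec) then VV[2][2]++ -> VV[2]=[0, 2, 2]
Event 4: LOCAL 0: VV[0][0]++ -> VV[0]=[3, 1, 1]
Event 5: SEND 1->0: VV[1][1]++ -> VV[1]=[0, 3, 0], msg_vec=[0, 3, 0]; VV[0]=max(VV[0],msg_vec) then VV[0][0]++ -> VV[0]=[4, 3, 1]
Event 6: LOCAL 1: VV[1][1]++ -> VV[1]=[0, 4, 0]
Event 7: LOCAL 2: VV[2][2]++ -> VV[2]=[0, 2, 3]
Event 8: LOCAL 2: VV[2][2]++ -> VV[2]=[0, 2, 4]
Event 9: LOCAL 2: VV[2][2]++ -> VV[2]=[0, 2, 5]
Event 5 stamp: [0, 3, 0]
Event 6 stamp: [0, 4, 0]
[0, 3, 0] <= [0, 4, 0]? True
[0, 4, 0] <= [0, 3, 0]? False
Relation: before

Answer: before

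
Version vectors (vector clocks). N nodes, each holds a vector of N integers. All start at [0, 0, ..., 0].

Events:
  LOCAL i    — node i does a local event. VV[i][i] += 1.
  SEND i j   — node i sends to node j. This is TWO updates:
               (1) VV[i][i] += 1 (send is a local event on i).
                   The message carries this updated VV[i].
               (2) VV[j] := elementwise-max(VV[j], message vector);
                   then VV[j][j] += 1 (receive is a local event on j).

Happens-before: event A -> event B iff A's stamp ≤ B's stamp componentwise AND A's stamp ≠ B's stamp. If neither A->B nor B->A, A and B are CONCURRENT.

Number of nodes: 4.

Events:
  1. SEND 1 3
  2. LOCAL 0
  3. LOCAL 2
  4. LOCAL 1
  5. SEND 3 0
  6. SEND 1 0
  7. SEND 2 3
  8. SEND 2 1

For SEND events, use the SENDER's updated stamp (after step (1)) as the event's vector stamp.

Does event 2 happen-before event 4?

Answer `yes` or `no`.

Answer: no

Derivation:
Initial: VV[0]=[0, 0, 0, 0]
Initial: VV[1]=[0, 0, 0, 0]
Initial: VV[2]=[0, 0, 0, 0]
Initial: VV[3]=[0, 0, 0, 0]
Event 1: SEND 1->3: VV[1][1]++ -> VV[1]=[0, 1, 0, 0], msg_vec=[0, 1, 0, 0]; VV[3]=max(VV[3],msg_vec) then VV[3][3]++ -> VV[3]=[0, 1, 0, 1]
Event 2: LOCAL 0: VV[0][0]++ -> VV[0]=[1, 0, 0, 0]
Event 3: LOCAL 2: VV[2][2]++ -> VV[2]=[0, 0, 1, 0]
Event 4: LOCAL 1: VV[1][1]++ -> VV[1]=[0, 2, 0, 0]
Event 5: SEND 3->0: VV[3][3]++ -> VV[3]=[0, 1, 0, 2], msg_vec=[0, 1, 0, 2]; VV[0]=max(VV[0],msg_vec) then VV[0][0]++ -> VV[0]=[2, 1, 0, 2]
Event 6: SEND 1->0: VV[1][1]++ -> VV[1]=[0, 3, 0, 0], msg_vec=[0, 3, 0, 0]; VV[0]=max(VV[0],msg_vec) then VV[0][0]++ -> VV[0]=[3, 3, 0, 2]
Event 7: SEND 2->3: VV[2][2]++ -> VV[2]=[0, 0, 2, 0], msg_vec=[0, 0, 2, 0]; VV[3]=max(VV[3],msg_vec) then VV[3][3]++ -> VV[3]=[0, 1, 2, 3]
Event 8: SEND 2->1: VV[2][2]++ -> VV[2]=[0, 0, 3, 0], msg_vec=[0, 0, 3, 0]; VV[1]=max(VV[1],msg_vec) then VV[1][1]++ -> VV[1]=[0, 4, 3, 0]
Event 2 stamp: [1, 0, 0, 0]
Event 4 stamp: [0, 2, 0, 0]
[1, 0, 0, 0] <= [0, 2, 0, 0]? False. Equal? False. Happens-before: False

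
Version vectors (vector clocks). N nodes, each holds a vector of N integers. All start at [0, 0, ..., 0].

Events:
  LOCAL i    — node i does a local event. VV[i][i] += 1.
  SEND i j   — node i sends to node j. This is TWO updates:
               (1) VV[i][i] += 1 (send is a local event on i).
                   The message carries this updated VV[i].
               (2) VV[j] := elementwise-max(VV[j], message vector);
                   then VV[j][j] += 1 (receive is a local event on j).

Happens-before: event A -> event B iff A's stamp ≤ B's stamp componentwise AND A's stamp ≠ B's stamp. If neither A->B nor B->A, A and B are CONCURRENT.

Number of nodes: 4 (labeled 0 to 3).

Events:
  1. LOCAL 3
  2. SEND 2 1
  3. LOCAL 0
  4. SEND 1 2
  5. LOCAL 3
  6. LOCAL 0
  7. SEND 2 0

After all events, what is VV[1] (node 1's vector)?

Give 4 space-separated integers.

Answer: 0 2 1 0

Derivation:
Initial: VV[0]=[0, 0, 0, 0]
Initial: VV[1]=[0, 0, 0, 0]
Initial: VV[2]=[0, 0, 0, 0]
Initial: VV[3]=[0, 0, 0, 0]
Event 1: LOCAL 3: VV[3][3]++ -> VV[3]=[0, 0, 0, 1]
Event 2: SEND 2->1: VV[2][2]++ -> VV[2]=[0, 0, 1, 0], msg_vec=[0, 0, 1, 0]; VV[1]=max(VV[1],msg_vec) then VV[1][1]++ -> VV[1]=[0, 1, 1, 0]
Event 3: LOCAL 0: VV[0][0]++ -> VV[0]=[1, 0, 0, 0]
Event 4: SEND 1->2: VV[1][1]++ -> VV[1]=[0, 2, 1, 0], msg_vec=[0, 2, 1, 0]; VV[2]=max(VV[2],msg_vec) then VV[2][2]++ -> VV[2]=[0, 2, 2, 0]
Event 5: LOCAL 3: VV[3][3]++ -> VV[3]=[0, 0, 0, 2]
Event 6: LOCAL 0: VV[0][0]++ -> VV[0]=[2, 0, 0, 0]
Event 7: SEND 2->0: VV[2][2]++ -> VV[2]=[0, 2, 3, 0], msg_vec=[0, 2, 3, 0]; VV[0]=max(VV[0],msg_vec) then VV[0][0]++ -> VV[0]=[3, 2, 3, 0]
Final vectors: VV[0]=[3, 2, 3, 0]; VV[1]=[0, 2, 1, 0]; VV[2]=[0, 2, 3, 0]; VV[3]=[0, 0, 0, 2]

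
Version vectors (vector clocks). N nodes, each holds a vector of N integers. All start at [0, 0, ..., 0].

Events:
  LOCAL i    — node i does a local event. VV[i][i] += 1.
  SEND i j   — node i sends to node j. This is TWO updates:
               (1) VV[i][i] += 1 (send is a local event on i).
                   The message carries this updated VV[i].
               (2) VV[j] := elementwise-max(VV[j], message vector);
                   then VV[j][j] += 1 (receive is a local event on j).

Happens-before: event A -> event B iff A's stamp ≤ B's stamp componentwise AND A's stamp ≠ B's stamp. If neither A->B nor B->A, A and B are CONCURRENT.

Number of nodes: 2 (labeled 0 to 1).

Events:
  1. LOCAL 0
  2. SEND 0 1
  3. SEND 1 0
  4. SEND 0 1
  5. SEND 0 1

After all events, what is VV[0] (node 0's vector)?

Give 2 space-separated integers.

Initial: VV[0]=[0, 0]
Initial: VV[1]=[0, 0]
Event 1: LOCAL 0: VV[0][0]++ -> VV[0]=[1, 0]
Event 2: SEND 0->1: VV[0][0]++ -> VV[0]=[2, 0], msg_vec=[2, 0]; VV[1]=max(VV[1],msg_vec) then VV[1][1]++ -> VV[1]=[2, 1]
Event 3: SEND 1->0: VV[1][1]++ -> VV[1]=[2, 2], msg_vec=[2, 2]; VV[0]=max(VV[0],msg_vec) then VV[0][0]++ -> VV[0]=[3, 2]
Event 4: SEND 0->1: VV[0][0]++ -> VV[0]=[4, 2], msg_vec=[4, 2]; VV[1]=max(VV[1],msg_vec) then VV[1][1]++ -> VV[1]=[4, 3]
Event 5: SEND 0->1: VV[0][0]++ -> VV[0]=[5, 2], msg_vec=[5, 2]; VV[1]=max(VV[1],msg_vec) then VV[1][1]++ -> VV[1]=[5, 4]
Final vectors: VV[0]=[5, 2]; VV[1]=[5, 4]

Answer: 5 2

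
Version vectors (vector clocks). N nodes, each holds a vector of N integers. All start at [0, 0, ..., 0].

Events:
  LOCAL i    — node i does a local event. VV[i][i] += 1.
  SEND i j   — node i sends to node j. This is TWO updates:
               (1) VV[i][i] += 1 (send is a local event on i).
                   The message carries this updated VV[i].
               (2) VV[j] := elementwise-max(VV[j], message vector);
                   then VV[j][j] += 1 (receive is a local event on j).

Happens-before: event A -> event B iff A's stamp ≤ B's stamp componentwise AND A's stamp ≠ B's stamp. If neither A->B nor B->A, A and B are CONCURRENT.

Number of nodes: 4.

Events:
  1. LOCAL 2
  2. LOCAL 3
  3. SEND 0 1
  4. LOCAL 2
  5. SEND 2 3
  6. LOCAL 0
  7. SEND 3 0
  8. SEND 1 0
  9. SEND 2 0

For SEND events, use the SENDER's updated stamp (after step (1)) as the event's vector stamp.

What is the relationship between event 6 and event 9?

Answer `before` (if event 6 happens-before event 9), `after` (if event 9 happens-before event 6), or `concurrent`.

Initial: VV[0]=[0, 0, 0, 0]
Initial: VV[1]=[0, 0, 0, 0]
Initial: VV[2]=[0, 0, 0, 0]
Initial: VV[3]=[0, 0, 0, 0]
Event 1: LOCAL 2: VV[2][2]++ -> VV[2]=[0, 0, 1, 0]
Event 2: LOCAL 3: VV[3][3]++ -> VV[3]=[0, 0, 0, 1]
Event 3: SEND 0->1: VV[0][0]++ -> VV[0]=[1, 0, 0, 0], msg_vec=[1, 0, 0, 0]; VV[1]=max(VV[1],msg_vec) then VV[1][1]++ -> VV[1]=[1, 1, 0, 0]
Event 4: LOCAL 2: VV[2][2]++ -> VV[2]=[0, 0, 2, 0]
Event 5: SEND 2->3: VV[2][2]++ -> VV[2]=[0, 0, 3, 0], msg_vec=[0, 0, 3, 0]; VV[3]=max(VV[3],msg_vec) then VV[3][3]++ -> VV[3]=[0, 0, 3, 2]
Event 6: LOCAL 0: VV[0][0]++ -> VV[0]=[2, 0, 0, 0]
Event 7: SEND 3->0: VV[3][3]++ -> VV[3]=[0, 0, 3, 3], msg_vec=[0, 0, 3, 3]; VV[0]=max(VV[0],msg_vec) then VV[0][0]++ -> VV[0]=[3, 0, 3, 3]
Event 8: SEND 1->0: VV[1][1]++ -> VV[1]=[1, 2, 0, 0], msg_vec=[1, 2, 0, 0]; VV[0]=max(VV[0],msg_vec) then VV[0][0]++ -> VV[0]=[4, 2, 3, 3]
Event 9: SEND 2->0: VV[2][2]++ -> VV[2]=[0, 0, 4, 0], msg_vec=[0, 0, 4, 0]; VV[0]=max(VV[0],msg_vec) then VV[0][0]++ -> VV[0]=[5, 2, 4, 3]
Event 6 stamp: [2, 0, 0, 0]
Event 9 stamp: [0, 0, 4, 0]
[2, 0, 0, 0] <= [0, 0, 4, 0]? False
[0, 0, 4, 0] <= [2, 0, 0, 0]? False
Relation: concurrent

Answer: concurrent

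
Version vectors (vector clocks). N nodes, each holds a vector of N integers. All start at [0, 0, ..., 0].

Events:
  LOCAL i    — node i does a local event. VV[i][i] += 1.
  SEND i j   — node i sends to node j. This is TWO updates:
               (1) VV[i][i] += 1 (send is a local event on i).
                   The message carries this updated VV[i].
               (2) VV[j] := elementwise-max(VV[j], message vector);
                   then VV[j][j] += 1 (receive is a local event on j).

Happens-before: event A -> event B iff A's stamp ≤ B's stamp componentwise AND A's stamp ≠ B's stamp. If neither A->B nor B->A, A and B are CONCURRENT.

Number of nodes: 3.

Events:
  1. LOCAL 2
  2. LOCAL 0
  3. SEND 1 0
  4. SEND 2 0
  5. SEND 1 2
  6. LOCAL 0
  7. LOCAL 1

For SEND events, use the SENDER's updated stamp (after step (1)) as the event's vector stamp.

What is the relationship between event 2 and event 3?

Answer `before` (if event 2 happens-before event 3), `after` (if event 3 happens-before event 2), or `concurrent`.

Initial: VV[0]=[0, 0, 0]
Initial: VV[1]=[0, 0, 0]
Initial: VV[2]=[0, 0, 0]
Event 1: LOCAL 2: VV[2][2]++ -> VV[2]=[0, 0, 1]
Event 2: LOCAL 0: VV[0][0]++ -> VV[0]=[1, 0, 0]
Event 3: SEND 1->0: VV[1][1]++ -> VV[1]=[0, 1, 0], msg_vec=[0, 1, 0]; VV[0]=max(VV[0],msg_vec) then VV[0][0]++ -> VV[0]=[2, 1, 0]
Event 4: SEND 2->0: VV[2][2]++ -> VV[2]=[0, 0, 2], msg_vec=[0, 0, 2]; VV[0]=max(VV[0],msg_vec) then VV[0][0]++ -> VV[0]=[3, 1, 2]
Event 5: SEND 1->2: VV[1][1]++ -> VV[1]=[0, 2, 0], msg_vec=[0, 2, 0]; VV[2]=max(VV[2],msg_vec) then VV[2][2]++ -> VV[2]=[0, 2, 3]
Event 6: LOCAL 0: VV[0][0]++ -> VV[0]=[4, 1, 2]
Event 7: LOCAL 1: VV[1][1]++ -> VV[1]=[0, 3, 0]
Event 2 stamp: [1, 0, 0]
Event 3 stamp: [0, 1, 0]
[1, 0, 0] <= [0, 1, 0]? False
[0, 1, 0] <= [1, 0, 0]? False
Relation: concurrent

Answer: concurrent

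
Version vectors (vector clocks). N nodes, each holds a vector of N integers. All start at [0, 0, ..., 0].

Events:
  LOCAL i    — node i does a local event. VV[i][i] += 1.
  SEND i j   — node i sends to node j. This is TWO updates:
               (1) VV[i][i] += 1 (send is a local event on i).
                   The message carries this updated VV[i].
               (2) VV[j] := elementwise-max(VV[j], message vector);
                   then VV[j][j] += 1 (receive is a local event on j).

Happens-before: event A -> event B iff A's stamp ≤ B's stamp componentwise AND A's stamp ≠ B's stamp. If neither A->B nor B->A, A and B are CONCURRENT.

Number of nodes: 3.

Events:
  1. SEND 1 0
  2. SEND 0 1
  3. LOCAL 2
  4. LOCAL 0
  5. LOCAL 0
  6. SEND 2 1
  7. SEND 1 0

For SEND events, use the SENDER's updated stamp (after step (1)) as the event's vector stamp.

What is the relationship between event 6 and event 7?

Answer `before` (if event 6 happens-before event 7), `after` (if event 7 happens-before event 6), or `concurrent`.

Answer: before

Derivation:
Initial: VV[0]=[0, 0, 0]
Initial: VV[1]=[0, 0, 0]
Initial: VV[2]=[0, 0, 0]
Event 1: SEND 1->0: VV[1][1]++ -> VV[1]=[0, 1, 0], msg_vec=[0, 1, 0]; VV[0]=max(VV[0],msg_vec) then VV[0][0]++ -> VV[0]=[1, 1, 0]
Event 2: SEND 0->1: VV[0][0]++ -> VV[0]=[2, 1, 0], msg_vec=[2, 1, 0]; VV[1]=max(VV[1],msg_vec) then VV[1][1]++ -> VV[1]=[2, 2, 0]
Event 3: LOCAL 2: VV[2][2]++ -> VV[2]=[0, 0, 1]
Event 4: LOCAL 0: VV[0][0]++ -> VV[0]=[3, 1, 0]
Event 5: LOCAL 0: VV[0][0]++ -> VV[0]=[4, 1, 0]
Event 6: SEND 2->1: VV[2][2]++ -> VV[2]=[0, 0, 2], msg_vec=[0, 0, 2]; VV[1]=max(VV[1],msg_vec) then VV[1][1]++ -> VV[1]=[2, 3, 2]
Event 7: SEND 1->0: VV[1][1]++ -> VV[1]=[2, 4, 2], msg_vec=[2, 4, 2]; VV[0]=max(VV[0],msg_vec) then VV[0][0]++ -> VV[0]=[5, 4, 2]
Event 6 stamp: [0, 0, 2]
Event 7 stamp: [2, 4, 2]
[0, 0, 2] <= [2, 4, 2]? True
[2, 4, 2] <= [0, 0, 2]? False
Relation: before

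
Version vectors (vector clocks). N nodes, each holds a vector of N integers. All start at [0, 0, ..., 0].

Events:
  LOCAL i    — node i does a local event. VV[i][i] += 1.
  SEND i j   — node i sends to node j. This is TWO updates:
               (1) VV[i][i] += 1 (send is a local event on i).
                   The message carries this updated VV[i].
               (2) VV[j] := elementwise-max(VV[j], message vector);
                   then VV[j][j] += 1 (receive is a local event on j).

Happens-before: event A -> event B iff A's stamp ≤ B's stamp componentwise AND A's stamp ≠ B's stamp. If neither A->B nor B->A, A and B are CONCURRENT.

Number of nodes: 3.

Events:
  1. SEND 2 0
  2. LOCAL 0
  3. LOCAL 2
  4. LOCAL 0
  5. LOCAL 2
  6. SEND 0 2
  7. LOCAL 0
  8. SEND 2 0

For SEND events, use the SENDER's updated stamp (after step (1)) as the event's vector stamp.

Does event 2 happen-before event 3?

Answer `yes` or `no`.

Answer: no

Derivation:
Initial: VV[0]=[0, 0, 0]
Initial: VV[1]=[0, 0, 0]
Initial: VV[2]=[0, 0, 0]
Event 1: SEND 2->0: VV[2][2]++ -> VV[2]=[0, 0, 1], msg_vec=[0, 0, 1]; VV[0]=max(VV[0],msg_vec) then VV[0][0]++ -> VV[0]=[1, 0, 1]
Event 2: LOCAL 0: VV[0][0]++ -> VV[0]=[2, 0, 1]
Event 3: LOCAL 2: VV[2][2]++ -> VV[2]=[0, 0, 2]
Event 4: LOCAL 0: VV[0][0]++ -> VV[0]=[3, 0, 1]
Event 5: LOCAL 2: VV[2][2]++ -> VV[2]=[0, 0, 3]
Event 6: SEND 0->2: VV[0][0]++ -> VV[0]=[4, 0, 1], msg_vec=[4, 0, 1]; VV[2]=max(VV[2],msg_vec) then VV[2][2]++ -> VV[2]=[4, 0, 4]
Event 7: LOCAL 0: VV[0][0]++ -> VV[0]=[5, 0, 1]
Event 8: SEND 2->0: VV[2][2]++ -> VV[2]=[4, 0, 5], msg_vec=[4, 0, 5]; VV[0]=max(VV[0],msg_vec) then VV[0][0]++ -> VV[0]=[6, 0, 5]
Event 2 stamp: [2, 0, 1]
Event 3 stamp: [0, 0, 2]
[2, 0, 1] <= [0, 0, 2]? False. Equal? False. Happens-before: False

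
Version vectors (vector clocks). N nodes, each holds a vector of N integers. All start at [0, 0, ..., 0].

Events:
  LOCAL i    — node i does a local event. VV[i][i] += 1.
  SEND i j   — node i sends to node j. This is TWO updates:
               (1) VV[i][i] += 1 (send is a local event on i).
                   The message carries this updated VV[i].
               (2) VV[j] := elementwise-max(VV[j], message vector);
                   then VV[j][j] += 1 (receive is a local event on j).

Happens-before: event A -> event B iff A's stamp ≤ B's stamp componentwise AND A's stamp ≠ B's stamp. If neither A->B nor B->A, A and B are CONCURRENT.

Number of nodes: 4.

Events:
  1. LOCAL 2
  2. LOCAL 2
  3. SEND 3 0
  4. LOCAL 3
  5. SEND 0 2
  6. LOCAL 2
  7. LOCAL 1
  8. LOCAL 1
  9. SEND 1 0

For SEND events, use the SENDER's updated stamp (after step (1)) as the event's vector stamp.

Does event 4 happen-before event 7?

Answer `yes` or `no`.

Initial: VV[0]=[0, 0, 0, 0]
Initial: VV[1]=[0, 0, 0, 0]
Initial: VV[2]=[0, 0, 0, 0]
Initial: VV[3]=[0, 0, 0, 0]
Event 1: LOCAL 2: VV[2][2]++ -> VV[2]=[0, 0, 1, 0]
Event 2: LOCAL 2: VV[2][2]++ -> VV[2]=[0, 0, 2, 0]
Event 3: SEND 3->0: VV[3][3]++ -> VV[3]=[0, 0, 0, 1], msg_vec=[0, 0, 0, 1]; VV[0]=max(VV[0],msg_vec) then VV[0][0]++ -> VV[0]=[1, 0, 0, 1]
Event 4: LOCAL 3: VV[3][3]++ -> VV[3]=[0, 0, 0, 2]
Event 5: SEND 0->2: VV[0][0]++ -> VV[0]=[2, 0, 0, 1], msg_vec=[2, 0, 0, 1]; VV[2]=max(VV[2],msg_vec) then VV[2][2]++ -> VV[2]=[2, 0, 3, 1]
Event 6: LOCAL 2: VV[2][2]++ -> VV[2]=[2, 0, 4, 1]
Event 7: LOCAL 1: VV[1][1]++ -> VV[1]=[0, 1, 0, 0]
Event 8: LOCAL 1: VV[1][1]++ -> VV[1]=[0, 2, 0, 0]
Event 9: SEND 1->0: VV[1][1]++ -> VV[1]=[0, 3, 0, 0], msg_vec=[0, 3, 0, 0]; VV[0]=max(VV[0],msg_vec) then VV[0][0]++ -> VV[0]=[3, 3, 0, 1]
Event 4 stamp: [0, 0, 0, 2]
Event 7 stamp: [0, 1, 0, 0]
[0, 0, 0, 2] <= [0, 1, 0, 0]? False. Equal? False. Happens-before: False

Answer: no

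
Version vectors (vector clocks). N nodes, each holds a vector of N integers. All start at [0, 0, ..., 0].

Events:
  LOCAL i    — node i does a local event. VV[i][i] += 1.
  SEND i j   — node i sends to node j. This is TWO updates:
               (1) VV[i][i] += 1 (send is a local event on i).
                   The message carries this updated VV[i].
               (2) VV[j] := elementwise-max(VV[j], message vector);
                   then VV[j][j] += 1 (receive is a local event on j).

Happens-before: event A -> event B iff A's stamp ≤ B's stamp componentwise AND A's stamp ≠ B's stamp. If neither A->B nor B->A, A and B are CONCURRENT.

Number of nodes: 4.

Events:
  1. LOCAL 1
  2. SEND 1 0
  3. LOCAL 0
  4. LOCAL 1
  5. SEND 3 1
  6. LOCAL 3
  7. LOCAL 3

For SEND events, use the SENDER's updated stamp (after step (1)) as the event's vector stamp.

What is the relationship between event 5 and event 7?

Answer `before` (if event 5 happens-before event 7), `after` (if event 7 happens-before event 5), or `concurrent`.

Initial: VV[0]=[0, 0, 0, 0]
Initial: VV[1]=[0, 0, 0, 0]
Initial: VV[2]=[0, 0, 0, 0]
Initial: VV[3]=[0, 0, 0, 0]
Event 1: LOCAL 1: VV[1][1]++ -> VV[1]=[0, 1, 0, 0]
Event 2: SEND 1->0: VV[1][1]++ -> VV[1]=[0, 2, 0, 0], msg_vec=[0, 2, 0, 0]; VV[0]=max(VV[0],msg_vec) then VV[0][0]++ -> VV[0]=[1, 2, 0, 0]
Event 3: LOCAL 0: VV[0][0]++ -> VV[0]=[2, 2, 0, 0]
Event 4: LOCAL 1: VV[1][1]++ -> VV[1]=[0, 3, 0, 0]
Event 5: SEND 3->1: VV[3][3]++ -> VV[3]=[0, 0, 0, 1], msg_vec=[0, 0, 0, 1]; VV[1]=max(VV[1],msg_vec) then VV[1][1]++ -> VV[1]=[0, 4, 0, 1]
Event 6: LOCAL 3: VV[3][3]++ -> VV[3]=[0, 0, 0, 2]
Event 7: LOCAL 3: VV[3][3]++ -> VV[3]=[0, 0, 0, 3]
Event 5 stamp: [0, 0, 0, 1]
Event 7 stamp: [0, 0, 0, 3]
[0, 0, 0, 1] <= [0, 0, 0, 3]? True
[0, 0, 0, 3] <= [0, 0, 0, 1]? False
Relation: before

Answer: before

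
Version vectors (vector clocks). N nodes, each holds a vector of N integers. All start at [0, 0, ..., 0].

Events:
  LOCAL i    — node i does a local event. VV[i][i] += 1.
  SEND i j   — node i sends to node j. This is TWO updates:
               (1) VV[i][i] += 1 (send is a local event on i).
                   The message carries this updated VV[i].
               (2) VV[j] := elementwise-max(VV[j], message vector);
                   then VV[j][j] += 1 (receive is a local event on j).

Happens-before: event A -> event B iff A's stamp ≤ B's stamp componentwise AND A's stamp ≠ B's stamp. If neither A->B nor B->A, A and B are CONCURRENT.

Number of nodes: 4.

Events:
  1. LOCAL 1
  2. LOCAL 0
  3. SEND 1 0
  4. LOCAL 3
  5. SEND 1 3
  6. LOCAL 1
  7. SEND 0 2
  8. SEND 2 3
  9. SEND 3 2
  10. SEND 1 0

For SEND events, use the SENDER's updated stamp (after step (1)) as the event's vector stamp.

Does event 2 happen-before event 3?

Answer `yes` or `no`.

Initial: VV[0]=[0, 0, 0, 0]
Initial: VV[1]=[0, 0, 0, 0]
Initial: VV[2]=[0, 0, 0, 0]
Initial: VV[3]=[0, 0, 0, 0]
Event 1: LOCAL 1: VV[1][1]++ -> VV[1]=[0, 1, 0, 0]
Event 2: LOCAL 0: VV[0][0]++ -> VV[0]=[1, 0, 0, 0]
Event 3: SEND 1->0: VV[1][1]++ -> VV[1]=[0, 2, 0, 0], msg_vec=[0, 2, 0, 0]; VV[0]=max(VV[0],msg_vec) then VV[0][0]++ -> VV[0]=[2, 2, 0, 0]
Event 4: LOCAL 3: VV[3][3]++ -> VV[3]=[0, 0, 0, 1]
Event 5: SEND 1->3: VV[1][1]++ -> VV[1]=[0, 3, 0, 0], msg_vec=[0, 3, 0, 0]; VV[3]=max(VV[3],msg_vec) then VV[3][3]++ -> VV[3]=[0, 3, 0, 2]
Event 6: LOCAL 1: VV[1][1]++ -> VV[1]=[0, 4, 0, 0]
Event 7: SEND 0->2: VV[0][0]++ -> VV[0]=[3, 2, 0, 0], msg_vec=[3, 2, 0, 0]; VV[2]=max(VV[2],msg_vec) then VV[2][2]++ -> VV[2]=[3, 2, 1, 0]
Event 8: SEND 2->3: VV[2][2]++ -> VV[2]=[3, 2, 2, 0], msg_vec=[3, 2, 2, 0]; VV[3]=max(VV[3],msg_vec) then VV[3][3]++ -> VV[3]=[3, 3, 2, 3]
Event 9: SEND 3->2: VV[3][3]++ -> VV[3]=[3, 3, 2, 4], msg_vec=[3, 3, 2, 4]; VV[2]=max(VV[2],msg_vec) then VV[2][2]++ -> VV[2]=[3, 3, 3, 4]
Event 10: SEND 1->0: VV[1][1]++ -> VV[1]=[0, 5, 0, 0], msg_vec=[0, 5, 0, 0]; VV[0]=max(VV[0],msg_vec) then VV[0][0]++ -> VV[0]=[4, 5, 0, 0]
Event 2 stamp: [1, 0, 0, 0]
Event 3 stamp: [0, 2, 0, 0]
[1, 0, 0, 0] <= [0, 2, 0, 0]? False. Equal? False. Happens-before: False

Answer: no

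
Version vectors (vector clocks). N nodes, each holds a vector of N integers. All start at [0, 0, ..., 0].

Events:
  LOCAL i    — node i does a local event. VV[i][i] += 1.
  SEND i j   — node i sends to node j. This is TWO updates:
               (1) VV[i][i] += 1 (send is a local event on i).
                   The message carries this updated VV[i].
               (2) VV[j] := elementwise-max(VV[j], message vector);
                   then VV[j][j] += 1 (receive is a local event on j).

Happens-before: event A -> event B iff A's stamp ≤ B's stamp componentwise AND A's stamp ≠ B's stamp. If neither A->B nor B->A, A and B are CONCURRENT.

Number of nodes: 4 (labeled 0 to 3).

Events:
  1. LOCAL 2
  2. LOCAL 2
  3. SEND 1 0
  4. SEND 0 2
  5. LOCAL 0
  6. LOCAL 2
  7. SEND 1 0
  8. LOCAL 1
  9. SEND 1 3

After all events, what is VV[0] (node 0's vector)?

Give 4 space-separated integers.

Initial: VV[0]=[0, 0, 0, 0]
Initial: VV[1]=[0, 0, 0, 0]
Initial: VV[2]=[0, 0, 0, 0]
Initial: VV[3]=[0, 0, 0, 0]
Event 1: LOCAL 2: VV[2][2]++ -> VV[2]=[0, 0, 1, 0]
Event 2: LOCAL 2: VV[2][2]++ -> VV[2]=[0, 0, 2, 0]
Event 3: SEND 1->0: VV[1][1]++ -> VV[1]=[0, 1, 0, 0], msg_vec=[0, 1, 0, 0]; VV[0]=max(VV[0],msg_vec) then VV[0][0]++ -> VV[0]=[1, 1, 0, 0]
Event 4: SEND 0->2: VV[0][0]++ -> VV[0]=[2, 1, 0, 0], msg_vec=[2, 1, 0, 0]; VV[2]=max(VV[2],msg_vec) then VV[2][2]++ -> VV[2]=[2, 1, 3, 0]
Event 5: LOCAL 0: VV[0][0]++ -> VV[0]=[3, 1, 0, 0]
Event 6: LOCAL 2: VV[2][2]++ -> VV[2]=[2, 1, 4, 0]
Event 7: SEND 1->0: VV[1][1]++ -> VV[1]=[0, 2, 0, 0], msg_vec=[0, 2, 0, 0]; VV[0]=max(VV[0],msg_vec) then VV[0][0]++ -> VV[0]=[4, 2, 0, 0]
Event 8: LOCAL 1: VV[1][1]++ -> VV[1]=[0, 3, 0, 0]
Event 9: SEND 1->3: VV[1][1]++ -> VV[1]=[0, 4, 0, 0], msg_vec=[0, 4, 0, 0]; VV[3]=max(VV[3],msg_vec) then VV[3][3]++ -> VV[3]=[0, 4, 0, 1]
Final vectors: VV[0]=[4, 2, 0, 0]; VV[1]=[0, 4, 0, 0]; VV[2]=[2, 1, 4, 0]; VV[3]=[0, 4, 0, 1]

Answer: 4 2 0 0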